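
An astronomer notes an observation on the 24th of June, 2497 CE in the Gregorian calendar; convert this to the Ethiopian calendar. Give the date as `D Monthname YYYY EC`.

14 Sene 2489 EC

Julian Day Number of the source date = 2633246.
Converting JDN 2633246 to the Ethiopian calendar gives 14 Sene 2489 EC.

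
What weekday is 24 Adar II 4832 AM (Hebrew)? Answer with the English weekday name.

Friday

This is JDN 2112681 (22 March 1072 Gregorian).
Since JDN mod 7 = 4 (0 = Monday), the day is Friday.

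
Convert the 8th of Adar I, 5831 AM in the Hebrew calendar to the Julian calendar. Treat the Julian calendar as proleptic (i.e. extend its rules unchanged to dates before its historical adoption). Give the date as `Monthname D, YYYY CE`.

January 25, 2071 CE

The source date corresponds to 7 February 2071 in the Gregorian calendar (JDN 2477515).
That day falls on 25 January 2071 CE in the Julian calendar.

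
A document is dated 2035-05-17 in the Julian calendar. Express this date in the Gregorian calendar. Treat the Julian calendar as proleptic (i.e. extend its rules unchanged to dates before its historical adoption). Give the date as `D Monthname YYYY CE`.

30 May 2035 CE

The Julian–Gregorian offset here is 13 days (Julian trailing).
17 May 2035 Julian + 13 days → 30 May 2035 Gregorian.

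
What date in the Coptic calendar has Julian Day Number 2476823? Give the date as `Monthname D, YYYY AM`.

JDN 2476823 is 17 March 2069 in the Gregorian calendar.
In the Coptic calendar that day is Paremhat 8, 1785 AM.

Paremhat 8, 1785 AM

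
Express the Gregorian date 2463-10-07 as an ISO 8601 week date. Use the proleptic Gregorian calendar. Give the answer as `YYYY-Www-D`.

The weekday is Sunday (ISO weekday 7).
That Sunday belongs to ISO week 40 of ISO year 2463.

2463-W40-7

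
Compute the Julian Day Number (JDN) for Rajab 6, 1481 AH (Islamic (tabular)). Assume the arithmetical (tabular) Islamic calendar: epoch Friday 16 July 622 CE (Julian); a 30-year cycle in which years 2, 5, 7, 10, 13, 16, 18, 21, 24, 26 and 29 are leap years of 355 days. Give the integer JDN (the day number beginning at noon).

2473085

Equivalently 22 December 2058 (Gregorian).
JDN 2400001 is 17 November 1858 CE (Gregorian), MJD 0; the target day is +73084 days from there, so JDN = 2473085.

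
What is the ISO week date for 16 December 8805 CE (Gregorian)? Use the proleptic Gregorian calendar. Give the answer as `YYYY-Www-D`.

8805-W50-5

The weekday is Friday (ISO weekday 5).
That Friday belongs to ISO week 50 of ISO year 8805.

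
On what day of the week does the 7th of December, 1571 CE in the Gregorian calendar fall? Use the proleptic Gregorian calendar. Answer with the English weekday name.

Since JDN mod 7 = 1 (0 = Monday), the day is Tuesday.

Tuesday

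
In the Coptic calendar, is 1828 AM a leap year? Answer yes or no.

1828 mod 4 = 0; in the Coptic calendar a year is leap when year mod 4 = 3, so it is a common year.

no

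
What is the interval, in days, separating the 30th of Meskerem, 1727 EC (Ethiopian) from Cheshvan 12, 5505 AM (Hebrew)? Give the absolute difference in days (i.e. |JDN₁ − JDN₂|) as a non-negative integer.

3663

First date → JDN 2354671; second date → JDN 2358334.
The interval is |2354671 − 2358334| = 3663 days.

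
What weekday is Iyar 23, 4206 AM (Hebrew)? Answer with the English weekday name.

In the proleptic Gregorian calendar this is 6 May 446 (JDN 1884084).
Since JDN mod 7 = 6 (0 = Monday), the day is Sunday.

Sunday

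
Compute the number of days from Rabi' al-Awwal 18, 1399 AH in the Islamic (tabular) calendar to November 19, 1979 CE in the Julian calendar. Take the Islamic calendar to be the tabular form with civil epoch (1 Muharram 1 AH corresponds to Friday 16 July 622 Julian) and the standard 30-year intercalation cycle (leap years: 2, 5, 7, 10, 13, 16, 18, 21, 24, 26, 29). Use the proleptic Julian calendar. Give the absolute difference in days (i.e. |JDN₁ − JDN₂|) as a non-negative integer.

289

JDN of the first date = 2443921.
JDN of the second date = 2444210.
|2444210 − 2443921| = 289.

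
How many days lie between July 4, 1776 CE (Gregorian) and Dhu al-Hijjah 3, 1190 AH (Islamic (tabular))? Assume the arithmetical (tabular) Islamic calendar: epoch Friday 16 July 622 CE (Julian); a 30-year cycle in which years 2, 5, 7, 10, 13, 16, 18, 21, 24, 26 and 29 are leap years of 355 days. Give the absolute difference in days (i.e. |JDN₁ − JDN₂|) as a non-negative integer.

JDN of the first date = 2369916.
JDN of the second date = 2370109.
|2370109 − 2369916| = 193.

193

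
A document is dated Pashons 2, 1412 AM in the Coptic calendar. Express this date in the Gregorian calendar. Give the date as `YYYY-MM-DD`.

1696-05-07

Both dates share Julian Day Number 2340639; in the Gregorian calendar that is 7 May 1696 CE.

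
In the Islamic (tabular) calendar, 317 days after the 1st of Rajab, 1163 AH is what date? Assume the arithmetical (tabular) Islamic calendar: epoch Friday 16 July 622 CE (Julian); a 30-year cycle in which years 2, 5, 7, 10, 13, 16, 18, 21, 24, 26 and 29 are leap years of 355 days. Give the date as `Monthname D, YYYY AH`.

Counting 317 days forward from JDN 2360391 reaches JDN 2360708, which is Jumada al-Awwal 23, 1164 AH.

Jumada al-Awwal 23, 1164 AH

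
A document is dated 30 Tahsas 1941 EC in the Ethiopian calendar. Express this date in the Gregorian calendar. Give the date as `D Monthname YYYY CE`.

Both dates share Julian Day Number 2432925; in the Gregorian calendar that is 8 January 1949 CE.

8 January 1949 CE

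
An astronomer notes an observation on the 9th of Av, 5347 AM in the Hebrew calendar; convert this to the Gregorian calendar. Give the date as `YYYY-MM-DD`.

1587-08-13

Both dates share Julian Day Number 2300924; in the Gregorian calendar that is 13 August 1587 CE.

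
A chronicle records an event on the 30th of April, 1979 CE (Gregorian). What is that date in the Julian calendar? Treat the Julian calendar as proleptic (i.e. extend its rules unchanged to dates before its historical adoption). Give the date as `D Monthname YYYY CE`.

17 April 1979 CE

The Julian–Gregorian offset here is 13 days (Julian trailing).
30 April 1979 Gregorian − 13 days → 17 April 1979 Julian.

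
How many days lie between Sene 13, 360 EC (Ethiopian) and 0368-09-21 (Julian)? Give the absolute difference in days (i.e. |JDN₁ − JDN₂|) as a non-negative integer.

106

First date → JDN 1855628; second date → JDN 1855734.
The interval is |1855628 − 1855734| = 106 days.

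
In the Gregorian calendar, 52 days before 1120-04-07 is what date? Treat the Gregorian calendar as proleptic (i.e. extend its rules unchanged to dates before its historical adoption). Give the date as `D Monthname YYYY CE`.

The starting date is JDN 2130228; 2130228 − 52 = 2130176.
JDN 2130176 corresponds to 15 February 1120 CE.

15 February 1120 CE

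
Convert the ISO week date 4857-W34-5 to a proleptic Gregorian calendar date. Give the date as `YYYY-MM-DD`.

ISO week 1 of 4857 is the week containing the first Thursday of 4857.
Week 34, day 5 (Friday) lands on 4857-08-24.

4857-08-24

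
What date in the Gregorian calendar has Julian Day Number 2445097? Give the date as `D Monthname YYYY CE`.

7 May 1982 CE

JDN 2451545 is 1 Jan 2000; 2445097 is −6448 days from there.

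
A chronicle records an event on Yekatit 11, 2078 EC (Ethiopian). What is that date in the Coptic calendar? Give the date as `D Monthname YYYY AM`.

Both dates share Julian Day Number 2483005; in the Coptic calendar that is 11 Meshir 1802 AM.

11 Meshir 1802 AM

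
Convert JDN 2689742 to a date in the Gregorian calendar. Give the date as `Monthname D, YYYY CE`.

February 29, 2652 CE

Counting from JDN 2299161 = 15 Oct 1582 gives an offset of 390581 days.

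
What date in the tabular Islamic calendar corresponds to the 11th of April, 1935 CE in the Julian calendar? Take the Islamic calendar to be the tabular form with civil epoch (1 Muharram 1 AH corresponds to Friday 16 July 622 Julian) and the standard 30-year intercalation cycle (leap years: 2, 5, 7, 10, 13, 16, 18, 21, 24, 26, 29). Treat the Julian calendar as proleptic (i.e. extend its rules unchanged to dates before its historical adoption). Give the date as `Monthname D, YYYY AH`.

Muharram 20, 1354 AH

Julian Day Number of the source date = 2427917.
Converting JDN 2427917 to the tabular Islamic calendar gives 20 Muharram 1354 AH.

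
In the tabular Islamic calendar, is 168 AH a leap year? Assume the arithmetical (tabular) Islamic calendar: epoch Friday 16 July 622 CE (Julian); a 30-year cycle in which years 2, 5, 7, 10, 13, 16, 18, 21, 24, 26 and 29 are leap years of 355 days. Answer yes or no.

Year 168 AH is year 18 of its 30-year cycle; leap positions are 2, 5, 7, 10, 13, 16, 18, 21, 24, 26, 29, so it is a leap year (355 days).

yes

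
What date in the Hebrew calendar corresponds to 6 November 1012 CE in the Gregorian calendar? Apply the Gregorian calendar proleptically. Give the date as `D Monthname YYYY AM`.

Julian Day Number of the source date = 2090995.
Converting JDN 2090995 to the Hebrew calendar gives 12 Cheshvan 4773 AM.

12 Cheshvan 4773 AM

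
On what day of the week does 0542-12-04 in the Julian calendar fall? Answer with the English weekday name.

Equivalently 6 December 542 Gregorian, JDN 1919361.
JDN 1919361 mod 7 = 3, and JDN 0 was a Monday, so this is a Thursday.

Thursday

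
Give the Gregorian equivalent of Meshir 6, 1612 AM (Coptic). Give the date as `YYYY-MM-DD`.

Both dates share Julian Day Number 2413603; in the Gregorian calendar that is 13 February 1896 CE.

1896-02-13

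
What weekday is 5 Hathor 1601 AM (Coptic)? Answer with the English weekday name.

In the Gregorian calendar this is 13 November 1884 (JDN 2409494).
Since JDN mod 7 = 3 (0 = Monday), the day is Thursday.

Thursday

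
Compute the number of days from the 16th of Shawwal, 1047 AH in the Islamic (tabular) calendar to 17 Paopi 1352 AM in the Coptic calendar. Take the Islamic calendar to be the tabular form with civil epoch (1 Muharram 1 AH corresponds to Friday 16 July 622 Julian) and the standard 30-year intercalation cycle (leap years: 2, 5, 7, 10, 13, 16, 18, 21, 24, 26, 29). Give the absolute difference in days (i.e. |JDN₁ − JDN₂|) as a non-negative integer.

First date → JDN 2319389; second date → JDN 2318529.
The interval is |2319389 − 2318529| = 860 days.

860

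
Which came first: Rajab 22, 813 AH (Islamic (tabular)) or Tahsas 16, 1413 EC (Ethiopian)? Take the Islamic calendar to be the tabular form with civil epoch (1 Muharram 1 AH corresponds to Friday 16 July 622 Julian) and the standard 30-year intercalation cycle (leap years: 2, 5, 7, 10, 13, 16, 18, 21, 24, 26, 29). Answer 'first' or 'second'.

Converting both to JDN: 2236384 vs 2240059; the smaller is the first.

first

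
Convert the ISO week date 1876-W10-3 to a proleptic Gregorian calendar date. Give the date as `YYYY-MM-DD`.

ISO week 1 of 1876 is the week containing the first Thursday of 1876.
Week 10, day 3 (Wednesday) lands on 1876-03-08.

1876-03-08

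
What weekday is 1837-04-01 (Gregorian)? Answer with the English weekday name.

Since JDN mod 7 = 5 (0 = Monday), the day is Saturday.

Saturday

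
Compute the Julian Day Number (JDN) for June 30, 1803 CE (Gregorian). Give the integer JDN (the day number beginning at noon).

2379772

JDN 2299161 is 15 October 1582 CE (Gregorian); the target day is +80611 days from there, so JDN = 2379772.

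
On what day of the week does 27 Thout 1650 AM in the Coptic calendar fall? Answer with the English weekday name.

Saturday

Equivalently 7 October 1933 Gregorian, JDN 2427353.
JDN 2427353 mod 7 = 5, and JDN 0 was a Monday, so this is a Saturday.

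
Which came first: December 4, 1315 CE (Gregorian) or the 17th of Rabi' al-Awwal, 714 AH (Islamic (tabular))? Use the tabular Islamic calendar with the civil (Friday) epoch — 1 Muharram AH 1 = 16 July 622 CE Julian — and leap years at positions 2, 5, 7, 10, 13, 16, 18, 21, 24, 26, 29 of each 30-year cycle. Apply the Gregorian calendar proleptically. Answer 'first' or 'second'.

second

First date → JDN 2201691; second date → JDN 2201178.
JDN 2201178 < JDN 2201691, so the second date is earlier.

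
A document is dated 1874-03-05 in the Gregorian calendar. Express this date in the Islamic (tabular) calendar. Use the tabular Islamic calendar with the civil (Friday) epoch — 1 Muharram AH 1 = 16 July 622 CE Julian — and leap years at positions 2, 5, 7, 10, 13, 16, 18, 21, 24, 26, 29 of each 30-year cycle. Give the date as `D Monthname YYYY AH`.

Both dates share Julian Day Number 2405588; in the tabular Islamic calendar that is 16 Muharram 1291 AH.

16 Muharram 1291 AH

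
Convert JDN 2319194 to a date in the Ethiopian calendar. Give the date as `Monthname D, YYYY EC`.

Nehase 17, 1629 EC

JDN 2319194 is 20 August 1637 in the Gregorian calendar.
In the Ethiopian calendar that day is Nehase 17, 1629 EC.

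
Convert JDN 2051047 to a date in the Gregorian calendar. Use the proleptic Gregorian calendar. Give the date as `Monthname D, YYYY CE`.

Counting from JDN 2299161 = 15 Oct 1582 gives an offset of -248114 days.

June 23, 903 CE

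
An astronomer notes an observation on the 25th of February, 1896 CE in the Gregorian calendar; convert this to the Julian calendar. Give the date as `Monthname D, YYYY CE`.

The Julian–Gregorian offset here is 12 days (Julian trailing).
25 February 1896 Gregorian − 12 days → 13 February 1896 Julian.

February 13, 1896 CE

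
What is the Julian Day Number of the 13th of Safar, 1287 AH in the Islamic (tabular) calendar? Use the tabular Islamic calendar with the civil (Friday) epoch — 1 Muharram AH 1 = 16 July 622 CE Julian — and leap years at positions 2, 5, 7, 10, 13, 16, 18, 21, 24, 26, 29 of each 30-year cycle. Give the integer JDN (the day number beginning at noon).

2404198

In the Gregorian calendar the same day is 15 May 1870.
JDN 2299161 is 15 October 1582 CE (Gregorian); the target day is +105037 days from there, so JDN = 2404198.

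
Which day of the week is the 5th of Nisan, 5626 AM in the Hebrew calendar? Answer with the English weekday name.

Equivalently 21 March 1866 Gregorian, JDN 2402682.
Since JDN mod 7 = 2 (0 = Monday), the day is Wednesday.

Wednesday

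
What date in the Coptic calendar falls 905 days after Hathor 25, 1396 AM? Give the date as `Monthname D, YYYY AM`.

Pashons 20, 1398 AM

The starting date is JDN 2334638; 2334638 + 905 = 2335543.
JDN 2335543 corresponds to Pashons 20, 1398 AM.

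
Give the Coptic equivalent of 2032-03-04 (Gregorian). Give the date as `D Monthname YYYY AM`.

Julian Day Number of the source date = 2463296.
Converting JDN 2463296 to the Coptic calendar gives 25 Meshir 1748 AM.

25 Meshir 1748 AM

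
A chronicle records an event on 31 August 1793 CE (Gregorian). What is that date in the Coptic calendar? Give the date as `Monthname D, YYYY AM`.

Julian Day Number of the source date = 2376183.
Converting JDN 2376183 to the Coptic calendar gives 27 Mesori 1509 AM.

Mesori 27, 1509 AM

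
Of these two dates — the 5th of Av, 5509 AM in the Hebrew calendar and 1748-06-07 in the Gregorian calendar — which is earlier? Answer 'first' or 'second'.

Converting both to JDN: 2360070 vs 2359662; the smaller is the second.

second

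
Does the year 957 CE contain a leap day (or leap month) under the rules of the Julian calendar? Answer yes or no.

no

957 mod 4 = 1, so it is a common year in the Julian calendar.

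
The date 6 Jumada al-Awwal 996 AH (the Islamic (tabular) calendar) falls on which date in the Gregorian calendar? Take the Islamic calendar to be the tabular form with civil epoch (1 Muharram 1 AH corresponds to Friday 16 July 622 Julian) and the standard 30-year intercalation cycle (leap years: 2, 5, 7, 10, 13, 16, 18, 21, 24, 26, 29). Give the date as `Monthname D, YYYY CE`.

Both dates share Julian Day Number 2301158; in the Gregorian calendar that is 3 April 1588 CE.

April 3, 1588 CE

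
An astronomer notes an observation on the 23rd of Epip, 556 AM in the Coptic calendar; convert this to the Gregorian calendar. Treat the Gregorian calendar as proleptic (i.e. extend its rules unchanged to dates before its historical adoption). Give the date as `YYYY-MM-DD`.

Julian Day Number of the source date = 2028066.
Converting JDN 2028066 to the Gregorian calendar gives 21 July 840 CE.

0840-07-21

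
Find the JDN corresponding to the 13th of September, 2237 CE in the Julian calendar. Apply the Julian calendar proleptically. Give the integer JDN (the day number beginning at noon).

2538378

Equivalently 28 September 2237 (Gregorian).
JDN 2299161 is 15 October 1582 CE (Gregorian); the target day is +239217 days from there, so JDN = 2538378.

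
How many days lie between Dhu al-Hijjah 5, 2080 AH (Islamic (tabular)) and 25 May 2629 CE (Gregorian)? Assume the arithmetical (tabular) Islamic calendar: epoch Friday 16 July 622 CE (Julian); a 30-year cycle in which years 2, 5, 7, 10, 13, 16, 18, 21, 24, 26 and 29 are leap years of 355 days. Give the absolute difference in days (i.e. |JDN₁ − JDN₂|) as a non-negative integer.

4070

First date → JDN 2685497; second date → JDN 2681427.
The interval is |2685497 − 2681427| = 4070 days.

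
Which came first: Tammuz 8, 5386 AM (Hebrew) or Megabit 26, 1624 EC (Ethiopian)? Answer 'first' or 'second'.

first

Converting both to JDN: 2315127 vs 2317227; the smaller is the first.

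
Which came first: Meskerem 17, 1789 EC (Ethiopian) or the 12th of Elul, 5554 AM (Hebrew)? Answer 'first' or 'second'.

second

The two dates have Julian Day Numbers 2377304 and 2376555 respectively.
Since 2376555 < 2377304, the second date comes first.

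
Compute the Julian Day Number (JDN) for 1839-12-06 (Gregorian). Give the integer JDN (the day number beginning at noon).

JDN 2299161 is 15 October 1582 CE (Gregorian); the target day is +93919 days from there, so JDN = 2393080.

2393080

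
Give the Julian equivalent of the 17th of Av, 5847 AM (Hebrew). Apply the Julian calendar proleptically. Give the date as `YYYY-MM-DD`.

2087-08-02

Julian Day Number of the source date = 2483548.
Converting JDN 2483548 to the Julian calendar gives 2 August 2087 CE.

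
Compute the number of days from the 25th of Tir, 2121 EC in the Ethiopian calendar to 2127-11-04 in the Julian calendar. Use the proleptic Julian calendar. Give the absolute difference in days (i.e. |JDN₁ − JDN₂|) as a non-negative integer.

First date → JDN 2498695; second date → JDN 2498252.
The interval is |2498695 − 2498252| = 443 days.

443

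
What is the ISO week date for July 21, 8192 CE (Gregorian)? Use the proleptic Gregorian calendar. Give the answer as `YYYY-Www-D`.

The weekday is Saturday (ISO weekday 6).
That Saturday belongs to ISO week 29 of ISO year 8192.

8192-W29-6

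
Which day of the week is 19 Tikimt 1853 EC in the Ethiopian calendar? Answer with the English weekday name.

Sunday

In the Gregorian calendar this is 28 October 1860 (JDN 2400712).
Since JDN mod 7 = 6 (0 = Monday), the day is Sunday.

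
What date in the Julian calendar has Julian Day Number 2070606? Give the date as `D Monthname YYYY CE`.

4 January 957 CE

JDN 2070606 is 9 January 957 in the proleptic Gregorian calendar.
In the Julian calendar that day is 4 January 957 CE.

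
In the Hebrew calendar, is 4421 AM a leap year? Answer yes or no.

Hebrew year 4421 is year 13 of its 19-year Metonic cycle; leap years are at positions 3, 6, 8, 11, 14, 17, 19, so it is a common year (12 months).

no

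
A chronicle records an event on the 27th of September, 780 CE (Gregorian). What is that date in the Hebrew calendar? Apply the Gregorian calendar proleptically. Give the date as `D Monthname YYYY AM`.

Both dates share Julian Day Number 2006219; in the Hebrew calendar that is 20 Tishrei 4541 AM.

20 Tishrei 4541 AM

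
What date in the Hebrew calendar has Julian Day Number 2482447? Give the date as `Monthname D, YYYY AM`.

The Gregorian equivalent of JDN 2482447 is 9 August 2084.
In the Hebrew calendar that day is Av 8, 5844 AM.

Av 8, 5844 AM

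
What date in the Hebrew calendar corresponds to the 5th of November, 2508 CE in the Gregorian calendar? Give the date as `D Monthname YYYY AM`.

Both dates share Julian Day Number 2637397; in the Hebrew calendar that is 10 Cheshvan 6269 AM.

10 Cheshvan 6269 AM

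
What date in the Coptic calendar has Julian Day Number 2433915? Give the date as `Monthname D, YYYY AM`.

Thout 14, 1668 AM

JDN 2433915 is 25 September 1951 in the Gregorian calendar.
In the Coptic calendar that day is Thout 14, 1668 AM.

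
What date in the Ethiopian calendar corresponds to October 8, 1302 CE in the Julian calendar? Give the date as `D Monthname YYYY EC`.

The source date corresponds to 16 October 1302 in the proleptic Gregorian calendar (JDN 2196894).
That day falls on 11 Tikimt 1295 EC in the Ethiopian calendar.

11 Tikimt 1295 EC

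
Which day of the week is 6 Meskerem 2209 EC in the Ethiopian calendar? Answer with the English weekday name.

Wednesday

This is JDN 2530698 (18 September 2216 Gregorian).
Since JDN mod 7 = 2 (0 = Monday), the day is Wednesday.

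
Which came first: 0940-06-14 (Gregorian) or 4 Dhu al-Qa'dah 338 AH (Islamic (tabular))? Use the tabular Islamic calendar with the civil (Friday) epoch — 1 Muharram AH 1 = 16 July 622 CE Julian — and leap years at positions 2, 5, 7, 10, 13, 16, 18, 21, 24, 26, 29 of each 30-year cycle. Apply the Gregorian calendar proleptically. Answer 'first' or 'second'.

first

First date → JDN 2064553; second date → JDN 2068160.
JDN 2064553 < JDN 2068160, so the first date is earlier.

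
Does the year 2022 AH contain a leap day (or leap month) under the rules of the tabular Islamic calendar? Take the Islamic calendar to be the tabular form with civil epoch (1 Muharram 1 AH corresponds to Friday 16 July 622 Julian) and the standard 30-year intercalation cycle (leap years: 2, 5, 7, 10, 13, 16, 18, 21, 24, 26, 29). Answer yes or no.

Year 2022 AH is year 12 of its 30-year cycle; leap positions are 2, 5, 7, 10, 13, 16, 18, 21, 24, 26, 29, so it is a common year (354 days).

no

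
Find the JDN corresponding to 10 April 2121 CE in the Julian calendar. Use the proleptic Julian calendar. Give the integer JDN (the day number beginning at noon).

2495853

In the Gregorian calendar the same day is 24 April 2121.
JDN 2400001 is 17 November 1858 CE (Gregorian), MJD 0; the target day is +95852 days from there, so JDN = 2495853.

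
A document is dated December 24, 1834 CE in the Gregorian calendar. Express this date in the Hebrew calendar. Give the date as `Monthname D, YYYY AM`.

Both dates share Julian Day Number 2391272; in the Hebrew calendar that is 22 Kislev 5595 AM.

Kislev 22, 5595 AM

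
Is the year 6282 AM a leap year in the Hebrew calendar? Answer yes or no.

no

Hebrew year 6282 is year 12 of its 19-year Metonic cycle; leap years are at positions 3, 6, 8, 11, 14, 17, 19, so it is a common year (12 months).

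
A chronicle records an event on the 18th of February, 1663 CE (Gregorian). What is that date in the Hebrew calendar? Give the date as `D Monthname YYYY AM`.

11 Adar I 5423 AM

Julian Day Number of the source date = 2328507.
Converting JDN 2328507 to the Hebrew calendar gives 11 Adar I 5423 AM.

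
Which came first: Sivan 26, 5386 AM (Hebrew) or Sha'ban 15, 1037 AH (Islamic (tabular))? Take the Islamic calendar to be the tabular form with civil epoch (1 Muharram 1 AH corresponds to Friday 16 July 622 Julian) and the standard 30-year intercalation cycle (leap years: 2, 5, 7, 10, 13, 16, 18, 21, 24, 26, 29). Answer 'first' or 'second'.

The two dates have Julian Day Numbers 2315115 and 2315785 respectively.
Since 2315115 < 2315785, the first date comes first.

first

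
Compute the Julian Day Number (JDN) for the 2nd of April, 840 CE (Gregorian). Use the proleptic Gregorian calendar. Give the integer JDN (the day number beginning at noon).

JDN 2299161 is 15 October 1582 CE (Gregorian); the target day is −271205 days from there, so JDN = 2027956.

2027956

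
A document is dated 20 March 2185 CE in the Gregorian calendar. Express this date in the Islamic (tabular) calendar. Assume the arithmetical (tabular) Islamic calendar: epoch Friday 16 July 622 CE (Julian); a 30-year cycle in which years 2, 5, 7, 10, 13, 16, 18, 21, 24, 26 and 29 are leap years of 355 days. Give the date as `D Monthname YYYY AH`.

Both dates share Julian Day Number 2519194; in the tabular Islamic calendar that is 18 Sha'ban 1611 AH.

18 Sha'ban 1611 AH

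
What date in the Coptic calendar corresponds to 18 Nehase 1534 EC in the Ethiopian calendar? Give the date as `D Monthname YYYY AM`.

18 Mesori 1258 AM

The source date corresponds to 21 August 1542 in the proleptic Gregorian calendar (JDN 2284496).
That day falls on 18 Mesori 1258 AM in the Coptic calendar.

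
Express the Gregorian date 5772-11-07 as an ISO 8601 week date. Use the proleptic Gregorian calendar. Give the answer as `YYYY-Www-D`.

The weekday is Saturday (ISO weekday 6).
That Saturday belongs to ISO week 45 of ISO year 5772.

5772-W45-6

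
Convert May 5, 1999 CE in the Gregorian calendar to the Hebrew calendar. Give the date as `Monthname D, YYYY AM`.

Both dates share Julian Day Number 2451304; in the Hebrew calendar that is 19 Iyar 5759 AM.

Iyar 19, 5759 AM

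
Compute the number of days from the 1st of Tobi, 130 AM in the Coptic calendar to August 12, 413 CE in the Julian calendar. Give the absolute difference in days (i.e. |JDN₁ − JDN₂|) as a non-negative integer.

137

First date → JDN 1872267; second date → JDN 1872130.
The interval is |1872267 − 1872130| = 137 days.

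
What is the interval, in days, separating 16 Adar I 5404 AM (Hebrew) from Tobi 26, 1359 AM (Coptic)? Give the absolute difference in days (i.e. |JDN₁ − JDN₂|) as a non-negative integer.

388

First date → JDN 2321572; second date → JDN 2321184.
The interval is |2321572 − 2321184| = 388 days.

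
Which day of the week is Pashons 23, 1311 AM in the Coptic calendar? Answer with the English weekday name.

Equivalently 28 May 1595 Gregorian, JDN 2303769.
JDN 2303769 mod 7 = 6, and JDN 0 was a Monday, so this is a Sunday.

Sunday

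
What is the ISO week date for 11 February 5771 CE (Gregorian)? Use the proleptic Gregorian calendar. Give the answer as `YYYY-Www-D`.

5771-W07-1

The weekday is Monday (ISO weekday 1).
That Monday belongs to ISO week 7 of ISO year 5771.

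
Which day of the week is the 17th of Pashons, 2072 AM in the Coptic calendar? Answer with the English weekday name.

Monday

This is JDN 2581719 (28 May 2356 Gregorian).
Since JDN mod 7 = 0 (0 = Monday), the day is Monday.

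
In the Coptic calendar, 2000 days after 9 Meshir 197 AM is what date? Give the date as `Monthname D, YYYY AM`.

The starting date is JDN 1896777; 1896777 + 2000 = 1898777.
JDN 1898777 corresponds to Mesori 3, 202 AM.

Mesori 3, 202 AM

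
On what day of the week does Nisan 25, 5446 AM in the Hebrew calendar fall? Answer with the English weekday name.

Friday

This is JDN 2336968 (19 April 1686 Gregorian).
JDN 2336968 mod 7 = 4, and JDN 0 was a Monday, so this is a Friday.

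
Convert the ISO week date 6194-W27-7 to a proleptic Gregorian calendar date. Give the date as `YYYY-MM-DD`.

ISO week 1 of 6194 is the week containing the first Thursday of 6194.
Week 27, day 7 (Sunday) lands on 6194-07-06.

6194-07-06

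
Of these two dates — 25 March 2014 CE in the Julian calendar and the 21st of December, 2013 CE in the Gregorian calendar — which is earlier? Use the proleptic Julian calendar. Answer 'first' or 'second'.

First date → JDN 2456755; second date → JDN 2456648.
JDN 2456648 < JDN 2456755, so the second date is earlier.

second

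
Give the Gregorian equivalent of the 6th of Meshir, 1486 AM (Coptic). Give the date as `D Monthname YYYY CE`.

Both dates share Julian Day Number 2367581; in the Gregorian calendar that is 11 February 1770 CE.

11 February 1770 CE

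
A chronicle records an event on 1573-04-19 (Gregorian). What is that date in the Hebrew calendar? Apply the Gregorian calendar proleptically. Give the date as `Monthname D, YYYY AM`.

Both dates share Julian Day Number 2295695; in the Hebrew calendar that is 6 Iyar 5333 AM.

Iyar 6, 5333 AM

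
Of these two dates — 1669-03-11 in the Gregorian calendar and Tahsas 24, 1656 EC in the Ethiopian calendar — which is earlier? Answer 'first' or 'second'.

second

Converting both to JDN: 2330720 vs 2328823; the smaller is the second.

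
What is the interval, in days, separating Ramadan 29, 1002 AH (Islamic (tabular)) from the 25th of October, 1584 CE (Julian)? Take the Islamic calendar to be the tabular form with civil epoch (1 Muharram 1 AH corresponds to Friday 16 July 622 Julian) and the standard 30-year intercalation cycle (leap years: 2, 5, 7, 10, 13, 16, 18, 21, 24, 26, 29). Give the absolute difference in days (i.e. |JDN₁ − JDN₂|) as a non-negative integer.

3513

First date → JDN 2303425; second date → JDN 2299912.
The interval is |2303425 − 2299912| = 3513 days.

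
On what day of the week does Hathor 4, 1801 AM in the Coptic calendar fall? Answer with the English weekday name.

Monday

Equivalently 13 November 2084 Gregorian, JDN 2482543.
JDN 2482543 mod 7 = 0, and JDN 0 was a Monday, so this is a Monday.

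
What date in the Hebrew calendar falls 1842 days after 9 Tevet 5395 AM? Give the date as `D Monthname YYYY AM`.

The starting date is JDN 2318230; 2318230 + 1842 = 2320072.
JDN 2320072 corresponds to 20 Tevet 5400 AM.

20 Tevet 5400 AM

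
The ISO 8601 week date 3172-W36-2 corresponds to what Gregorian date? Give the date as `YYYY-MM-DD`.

3172-09-05

ISO week 1 of 3172 is the week containing the first Thursday of 3172.
Week 36, day 2 (Tuesday) lands on 3172-09-05.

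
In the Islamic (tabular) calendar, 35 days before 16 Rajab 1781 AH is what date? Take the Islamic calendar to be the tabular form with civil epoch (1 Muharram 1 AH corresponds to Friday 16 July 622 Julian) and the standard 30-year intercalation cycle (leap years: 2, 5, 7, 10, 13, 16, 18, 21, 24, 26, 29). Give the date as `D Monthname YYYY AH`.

The starting date is JDN 2579405; 2579405 − 35 = 2579370.
JDN 2579370 corresponds to 10 Jumada al-Thani 1781 AH.

10 Jumada al-Thani 1781 AH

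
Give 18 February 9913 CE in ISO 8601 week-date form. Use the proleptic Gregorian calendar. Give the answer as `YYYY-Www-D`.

The weekday is Tuesday (ISO weekday 2).
That Tuesday belongs to ISO week 8 of ISO year 9913.

9913-W08-2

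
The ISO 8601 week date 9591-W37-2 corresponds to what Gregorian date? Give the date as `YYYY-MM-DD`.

9591-09-10

ISO week 1 of 9591 is the week containing the first Thursday of 9591.
Week 37, day 2 (Tuesday) lands on 9591-09-10.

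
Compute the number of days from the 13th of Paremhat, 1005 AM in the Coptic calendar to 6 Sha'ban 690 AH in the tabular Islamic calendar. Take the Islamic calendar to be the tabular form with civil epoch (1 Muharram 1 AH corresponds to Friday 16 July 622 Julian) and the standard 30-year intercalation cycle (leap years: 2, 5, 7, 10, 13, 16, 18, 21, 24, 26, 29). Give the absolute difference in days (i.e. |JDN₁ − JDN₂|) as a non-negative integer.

878

JDN of the first date = 2191933.
JDN of the second date = 2192811.
|2192811 − 2191933| = 878.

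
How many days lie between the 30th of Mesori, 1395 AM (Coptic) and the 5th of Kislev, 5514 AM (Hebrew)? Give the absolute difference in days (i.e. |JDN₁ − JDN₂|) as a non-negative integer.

27118

First date → JDN 2334547; second date → JDN 2361665.
The interval is |2334547 − 2361665| = 27118 days.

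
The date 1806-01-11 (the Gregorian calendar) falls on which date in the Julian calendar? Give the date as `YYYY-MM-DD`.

For dates in this range the Gregorian date is 12 days ahead of the Julian.
11 January 1806 Gregorian − 12 days → 30 December 1805 Julian.

1805-12-30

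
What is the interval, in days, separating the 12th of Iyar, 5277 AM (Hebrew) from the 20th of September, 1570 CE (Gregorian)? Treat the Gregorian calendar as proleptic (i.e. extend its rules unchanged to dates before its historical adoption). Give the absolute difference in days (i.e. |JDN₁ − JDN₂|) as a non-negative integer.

JDN of the first date = 2275266.
JDN of the second date = 2294753.
|2294753 − 2275266| = 19487.

19487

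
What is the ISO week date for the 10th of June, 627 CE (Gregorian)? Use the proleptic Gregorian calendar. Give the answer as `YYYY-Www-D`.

0627-W23-7

The weekday is Sunday (ISO weekday 7).
That Sunday belongs to ISO week 23 of ISO year 627.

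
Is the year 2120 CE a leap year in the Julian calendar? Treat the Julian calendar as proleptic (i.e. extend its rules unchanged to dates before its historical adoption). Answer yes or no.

2120 mod 4 = 0, so it is a leap year in the Julian calendar.

yes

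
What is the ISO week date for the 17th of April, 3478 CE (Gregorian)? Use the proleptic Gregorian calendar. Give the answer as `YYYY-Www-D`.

The weekday is Wednesday (ISO weekday 3).
That Wednesday belongs to ISO week 16 of ISO year 3478.

3478-W16-3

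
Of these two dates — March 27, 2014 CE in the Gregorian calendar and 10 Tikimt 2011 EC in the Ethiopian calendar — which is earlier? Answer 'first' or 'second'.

Converting both to JDN: 2456744 vs 2458412; the smaller is the first.

first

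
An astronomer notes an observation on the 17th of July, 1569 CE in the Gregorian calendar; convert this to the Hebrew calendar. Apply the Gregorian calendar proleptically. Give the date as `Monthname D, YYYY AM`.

Julian Day Number of the source date = 2294323.
Converting JDN 2294323 to the Hebrew calendar gives 22 Tammuz 5329 AM.

Tammuz 22, 5329 AM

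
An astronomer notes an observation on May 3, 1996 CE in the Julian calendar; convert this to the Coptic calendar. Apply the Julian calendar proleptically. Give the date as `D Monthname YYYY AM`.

The source date corresponds to 16 May 1996 in the Gregorian calendar (JDN 2450220).
That day falls on 8 Pashons 1712 AM in the Coptic calendar.

8 Pashons 1712 AM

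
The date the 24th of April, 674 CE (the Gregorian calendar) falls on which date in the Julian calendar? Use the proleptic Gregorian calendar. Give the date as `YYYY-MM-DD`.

At this point the Julian calendar is 3 days behind the Gregorian.
24 April 674 Gregorian − 3 days → 21 April 674 Julian.

0674-04-21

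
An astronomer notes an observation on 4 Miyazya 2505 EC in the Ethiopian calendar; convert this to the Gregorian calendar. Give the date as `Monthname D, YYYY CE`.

April 16, 2513 CE

Julian Day Number of the source date = 2639020.
Converting JDN 2639020 to the Gregorian calendar gives 16 April 2513 CE.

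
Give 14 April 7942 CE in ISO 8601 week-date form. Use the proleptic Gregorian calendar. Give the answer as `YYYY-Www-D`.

7942-W16-2

The weekday is Tuesday (ISO weekday 2).
That Tuesday belongs to ISO week 16 of ISO year 7942.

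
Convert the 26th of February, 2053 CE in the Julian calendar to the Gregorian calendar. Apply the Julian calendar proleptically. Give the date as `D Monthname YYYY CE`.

11 March 2053 CE

At this point the Julian calendar is 13 days behind the Gregorian.
26 February 2053 Julian + 13 days → 11 March 2053 Gregorian.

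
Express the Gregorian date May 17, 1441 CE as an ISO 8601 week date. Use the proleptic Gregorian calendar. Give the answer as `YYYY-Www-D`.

The weekday is Monday (ISO weekday 1).
That Monday belongs to ISO week 20 of ISO year 1441.

1441-W20-1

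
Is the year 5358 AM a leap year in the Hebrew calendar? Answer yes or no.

Hebrew year 5358 is year 19 of its 19-year Metonic cycle; leap years are at positions 3, 6, 8, 11, 14, 17, 19, so it is a leap year (13 months).

yes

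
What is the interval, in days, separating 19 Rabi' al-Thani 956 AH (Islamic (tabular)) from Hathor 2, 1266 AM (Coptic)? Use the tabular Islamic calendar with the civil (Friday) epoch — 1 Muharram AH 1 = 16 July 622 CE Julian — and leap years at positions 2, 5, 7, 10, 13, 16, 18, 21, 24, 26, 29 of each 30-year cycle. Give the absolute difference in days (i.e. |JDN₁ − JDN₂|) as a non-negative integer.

165

JDN of the first date = 2286967.
JDN of the second date = 2287132.
|2287132 − 2286967| = 165.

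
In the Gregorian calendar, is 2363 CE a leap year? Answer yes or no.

no

2363 is not divisible by 4, so it is a common year.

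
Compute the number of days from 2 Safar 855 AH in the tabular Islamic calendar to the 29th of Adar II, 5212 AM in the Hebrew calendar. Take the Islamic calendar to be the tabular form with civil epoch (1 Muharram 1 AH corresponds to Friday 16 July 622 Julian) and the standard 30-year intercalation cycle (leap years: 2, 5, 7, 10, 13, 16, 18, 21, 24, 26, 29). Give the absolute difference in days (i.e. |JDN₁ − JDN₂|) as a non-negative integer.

First date → JDN 2251100; second date → JDN 2251480.
The interval is |2251100 − 2251480| = 380 days.

380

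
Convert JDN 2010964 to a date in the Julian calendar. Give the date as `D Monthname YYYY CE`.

20 September 793 CE

JDN 2010964 is 24 September 793 in the proleptic Gregorian calendar.
In the Julian calendar that day is 20 September 793 CE.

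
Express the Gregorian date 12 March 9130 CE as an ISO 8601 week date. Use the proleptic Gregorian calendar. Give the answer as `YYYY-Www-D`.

9130-W11-3

The weekday is Wednesday (ISO weekday 3).
That Wednesday belongs to ISO week 11 of ISO year 9130.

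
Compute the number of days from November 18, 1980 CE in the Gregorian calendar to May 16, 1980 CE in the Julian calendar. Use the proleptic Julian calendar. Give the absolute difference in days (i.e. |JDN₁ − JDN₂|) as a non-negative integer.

JDN of the first date = 2444562.
JDN of the second date = 2444389.
|2444389 − 2444562| = 173.

173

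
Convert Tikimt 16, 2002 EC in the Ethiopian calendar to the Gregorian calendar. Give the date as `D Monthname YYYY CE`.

26 October 2009 CE

Julian Day Number of the source date = 2455131.
Converting JDN 2455131 to the Gregorian calendar gives 26 October 2009 CE.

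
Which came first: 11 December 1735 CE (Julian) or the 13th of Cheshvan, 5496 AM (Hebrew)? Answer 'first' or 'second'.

second

Converting both to JDN: 2355111 vs 2355057; the smaller is the second.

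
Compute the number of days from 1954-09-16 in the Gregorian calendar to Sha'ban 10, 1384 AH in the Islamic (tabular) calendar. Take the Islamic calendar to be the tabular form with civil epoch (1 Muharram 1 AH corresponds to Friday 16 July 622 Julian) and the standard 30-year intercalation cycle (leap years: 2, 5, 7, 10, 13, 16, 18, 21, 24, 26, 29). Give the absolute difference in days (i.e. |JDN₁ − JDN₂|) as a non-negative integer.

First date → JDN 2435002; second date → JDN 2438745.
The interval is |2435002 − 2438745| = 3743 days.

3743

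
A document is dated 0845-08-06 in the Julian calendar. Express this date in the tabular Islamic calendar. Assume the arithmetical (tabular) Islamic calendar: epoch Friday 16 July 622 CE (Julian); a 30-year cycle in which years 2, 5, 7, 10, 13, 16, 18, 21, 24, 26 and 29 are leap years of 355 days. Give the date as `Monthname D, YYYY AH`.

The source date corresponds to 10 August 845 in the proleptic Gregorian calendar (JDN 2029912).
That day falls on 28 Dhu al-Qa'dah 230 AH in the tabular Islamic calendar.

Dhu al-Qa'dah 28, 230 AH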